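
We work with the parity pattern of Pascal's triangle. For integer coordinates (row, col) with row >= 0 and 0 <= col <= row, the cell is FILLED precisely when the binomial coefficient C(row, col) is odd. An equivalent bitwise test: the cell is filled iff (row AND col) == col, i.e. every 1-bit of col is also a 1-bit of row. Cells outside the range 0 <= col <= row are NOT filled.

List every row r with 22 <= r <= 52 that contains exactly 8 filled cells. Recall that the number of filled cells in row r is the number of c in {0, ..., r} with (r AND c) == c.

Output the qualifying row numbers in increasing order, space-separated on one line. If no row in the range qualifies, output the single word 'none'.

Row r has 2^popcount(r) filled cells, so we need popcount(r) = log2(8) = 3.
Scan r = 22..52 and keep those with exactly 3 one-bits:
r=22=10110 popcount=3 -> KEEP
r=23=10111 popcount=4 -> skip
r=24=11000 popcount=2 -> skip
r=25=11001 popcount=3 -> KEEP
r=26=11010 popcount=3 -> KEEP
r=27=11011 popcount=4 -> skip
r=28=11100 popcount=3 -> KEEP
r=29=11101 popcount=4 -> skip
r=30=11110 popcount=4 -> skip
r=31=11111 popcount=5 -> skip
r=32=100000 popcount=1 -> skip
r=33=100001 popcount=2 -> skip
r=34=100010 popcount=2 -> skip
r=35=100011 popcount=3 -> KEEP
r=36=100100 popcount=2 -> skip
r=37=100101 popcount=3 -> KEEP
r=38=100110 popcount=3 -> KEEP
r=39=100111 popcount=4 -> skip
r=40=101000 popcount=2 -> skip
r=41=101001 popcount=3 -> KEEP
r=42=101010 popcount=3 -> KEEP
r=43=101011 popcount=4 -> skip
r=44=101100 popcount=3 -> KEEP
r=45=101101 popcount=4 -> skip
r=46=101110 popcount=4 -> skip
r=47=101111 popcount=5 -> skip
r=48=110000 popcount=2 -> skip
r=49=110001 popcount=3 -> KEEP
r=50=110010 popcount=3 -> KEEP
r=51=110011 popcount=4 -> skip
r=52=110100 popcount=3 -> KEEP
Kept rows: 22 25 26 28 35 37 38 41 42 44 49 50 52

Answer: 22 25 26 28 35 37 38 41 42 44 49 50 52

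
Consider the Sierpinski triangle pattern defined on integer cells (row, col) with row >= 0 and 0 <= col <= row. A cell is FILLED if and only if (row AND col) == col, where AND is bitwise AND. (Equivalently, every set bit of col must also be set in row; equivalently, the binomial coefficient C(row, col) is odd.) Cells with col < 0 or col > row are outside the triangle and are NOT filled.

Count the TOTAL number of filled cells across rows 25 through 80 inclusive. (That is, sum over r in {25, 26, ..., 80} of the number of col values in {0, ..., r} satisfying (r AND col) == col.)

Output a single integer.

Answer: 756

Derivation:
r25=11001 pc3: +8 =8
r26=11010 pc3: +8 =16
r27=11011 pc4: +16 =32
r28=11100 pc3: +8 =40
r29=11101 pc4: +16 =56
r30=11110 pc4: +16 =72
r31=11111 pc5: +32 =104
r32=100000 pc1: +2 =106
r33=100001 pc2: +4 =110
r34=100010 pc2: +4 =114
r35=100011 pc3: +8 =122
r36=100100 pc2: +4 =126
r37=100101 pc3: +8 =134
r38=100110 pc3: +8 =142
r39=100111 pc4: +16 =158
r40=101000 pc2: +4 =162
r41=101001 pc3: +8 =170
r42=101010 pc3: +8 =178
r43=101011 pc4: +16 =194
r44=101100 pc3: +8 =202
r45=101101 pc4: +16 =218
r46=101110 pc4: +16 =234
r47=101111 pc5: +32 =266
r48=110000 pc2: +4 =270
r49=110001 pc3: +8 =278
r50=110010 pc3: +8 =286
r51=110011 pc4: +16 =302
r52=110100 pc3: +8 =310
r53=110101 pc4: +16 =326
r54=110110 pc4: +16 =342
r55=110111 pc5: +32 =374
r56=111000 pc3: +8 =382
r57=111001 pc4: +16 =398
r58=111010 pc4: +16 =414
r59=111011 pc5: +32 =446
r60=111100 pc4: +16 =462
r61=111101 pc5: +32 =494
r62=111110 pc5: +32 =526
r63=111111 pc6: +64 =590
r64=1000000 pc1: +2 =592
r65=1000001 pc2: +4 =596
r66=1000010 pc2: +4 =600
r67=1000011 pc3: +8 =608
r68=1000100 pc2: +4 =612
r69=1000101 pc3: +8 =620
r70=1000110 pc3: +8 =628
r71=1000111 pc4: +16 =644
r72=1001000 pc2: +4 =648
r73=1001001 pc3: +8 =656
r74=1001010 pc3: +8 =664
r75=1001011 pc4: +16 =680
r76=1001100 pc3: +8 =688
r77=1001101 pc4: +16 =704
r78=1001110 pc4: +16 =720
r79=1001111 pc5: +32 =752
r80=1010000 pc2: +4 =756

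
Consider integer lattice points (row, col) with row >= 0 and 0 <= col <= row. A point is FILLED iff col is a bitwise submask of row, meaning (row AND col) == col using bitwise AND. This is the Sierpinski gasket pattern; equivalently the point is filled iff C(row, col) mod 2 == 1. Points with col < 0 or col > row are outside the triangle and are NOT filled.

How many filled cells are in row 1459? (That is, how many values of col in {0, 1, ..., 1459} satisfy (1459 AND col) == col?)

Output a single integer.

Answer: 128

Derivation:
1459 in binary = 10110110011
popcount(1459) = number of 1-bits in 10110110011 = 7
A col c satisfies (1459 AND c) == c iff every set bit of c is also set in 1459; each of the 7 set bits of 1459 can independently be on or off in c.
count = 2^7 = 128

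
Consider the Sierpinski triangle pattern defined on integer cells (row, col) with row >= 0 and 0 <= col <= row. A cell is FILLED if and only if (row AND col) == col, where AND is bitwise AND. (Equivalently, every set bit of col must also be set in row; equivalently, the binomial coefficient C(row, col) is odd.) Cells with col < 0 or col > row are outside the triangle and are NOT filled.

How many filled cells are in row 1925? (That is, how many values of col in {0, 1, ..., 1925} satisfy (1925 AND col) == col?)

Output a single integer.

1925 in binary = 11110000101
popcount(1925) = number of 1-bits in 11110000101 = 6
A col c satisfies (1925 AND c) == c iff every set bit of c is also set in 1925; each of the 6 set bits of 1925 can independently be on or off in c.
count = 2^6 = 64

Answer: 64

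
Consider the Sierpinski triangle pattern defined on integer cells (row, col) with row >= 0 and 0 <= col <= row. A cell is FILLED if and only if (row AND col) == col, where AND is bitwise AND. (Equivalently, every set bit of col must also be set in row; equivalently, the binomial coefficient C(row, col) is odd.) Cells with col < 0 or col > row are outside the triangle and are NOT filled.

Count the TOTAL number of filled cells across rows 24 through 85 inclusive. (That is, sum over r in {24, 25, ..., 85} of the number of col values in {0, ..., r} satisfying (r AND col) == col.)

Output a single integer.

r24=11000 pc2: +4 =4
r25=11001 pc3: +8 =12
r26=11010 pc3: +8 =20
r27=11011 pc4: +16 =36
r28=11100 pc3: +8 =44
r29=11101 pc4: +16 =60
r30=11110 pc4: +16 =76
r31=11111 pc5: +32 =108
r32=100000 pc1: +2 =110
r33=100001 pc2: +4 =114
r34=100010 pc2: +4 =118
r35=100011 pc3: +8 =126
r36=100100 pc2: +4 =130
r37=100101 pc3: +8 =138
r38=100110 pc3: +8 =146
r39=100111 pc4: +16 =162
r40=101000 pc2: +4 =166
r41=101001 pc3: +8 =174
r42=101010 pc3: +8 =182
r43=101011 pc4: +16 =198
r44=101100 pc3: +8 =206
r45=101101 pc4: +16 =222
r46=101110 pc4: +16 =238
r47=101111 pc5: +32 =270
r48=110000 pc2: +4 =274
r49=110001 pc3: +8 =282
r50=110010 pc3: +8 =290
r51=110011 pc4: +16 =306
r52=110100 pc3: +8 =314
r53=110101 pc4: +16 =330
r54=110110 pc4: +16 =346
r55=110111 pc5: +32 =378
r56=111000 pc3: +8 =386
r57=111001 pc4: +16 =402
r58=111010 pc4: +16 =418
r59=111011 pc5: +32 =450
r60=111100 pc4: +16 =466
r61=111101 pc5: +32 =498
r62=111110 pc5: +32 =530
r63=111111 pc6: +64 =594
r64=1000000 pc1: +2 =596
r65=1000001 pc2: +4 =600
r66=1000010 pc2: +4 =604
r67=1000011 pc3: +8 =612
r68=1000100 pc2: +4 =616
r69=1000101 pc3: +8 =624
r70=1000110 pc3: +8 =632
r71=1000111 pc4: +16 =648
r72=1001000 pc2: +4 =652
r73=1001001 pc3: +8 =660
r74=1001010 pc3: +8 =668
r75=1001011 pc4: +16 =684
r76=1001100 pc3: +8 =692
r77=1001101 pc4: +16 =708
r78=1001110 pc4: +16 =724
r79=1001111 pc5: +32 =756
r80=1010000 pc2: +4 =760
r81=1010001 pc3: +8 =768
r82=1010010 pc3: +8 =776
r83=1010011 pc4: +16 =792
r84=1010100 pc3: +8 =800
r85=1010101 pc4: +16 =816

Answer: 816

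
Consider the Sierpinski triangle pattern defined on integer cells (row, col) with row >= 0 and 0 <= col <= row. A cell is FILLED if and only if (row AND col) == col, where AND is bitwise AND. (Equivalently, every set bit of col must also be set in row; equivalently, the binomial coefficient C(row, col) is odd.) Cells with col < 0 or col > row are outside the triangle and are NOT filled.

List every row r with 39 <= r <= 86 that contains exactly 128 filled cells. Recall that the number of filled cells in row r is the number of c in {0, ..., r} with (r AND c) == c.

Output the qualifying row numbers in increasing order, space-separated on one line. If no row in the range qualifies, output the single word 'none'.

Answer: none

Derivation:
Row r has 2^popcount(r) filled cells, so we need popcount(r) = log2(128) = 7.
Scan r = 39..86 and keep those with exactly 7 one-bits:
r=39=100111 popcount=4 -> skip
r=40=101000 popcount=2 -> skip
r=41=101001 popcount=3 -> skip
r=42=101010 popcount=3 -> skip
r=43=101011 popcount=4 -> skip
r=44=101100 popcount=3 -> skip
r=45=101101 popcount=4 -> skip
r=46=101110 popcount=4 -> skip
r=47=101111 popcount=5 -> skip
r=48=110000 popcount=2 -> skip
r=49=110001 popcount=3 -> skip
r=50=110010 popcount=3 -> skip
r=51=110011 popcount=4 -> skip
r=52=110100 popcount=3 -> skip
r=53=110101 popcount=4 -> skip
r=54=110110 popcount=4 -> skip
r=55=110111 popcount=5 -> skip
r=56=111000 popcount=3 -> skip
r=57=111001 popcount=4 -> skip
r=58=111010 popcount=4 -> skip
r=59=111011 popcount=5 -> skip
r=60=111100 popcount=4 -> skip
r=61=111101 popcount=5 -> skip
r=62=111110 popcount=5 -> skip
r=63=111111 popcount=6 -> skip
r=64=1000000 popcount=1 -> skip
r=65=1000001 popcount=2 -> skip
r=66=1000010 popcount=2 -> skip
r=67=1000011 popcount=3 -> skip
r=68=1000100 popcount=2 -> skip
r=69=1000101 popcount=3 -> skip
r=70=1000110 popcount=3 -> skip
r=71=1000111 popcount=4 -> skip
r=72=1001000 popcount=2 -> skip
r=73=1001001 popcount=3 -> skip
r=74=1001010 popcount=3 -> skip
r=75=1001011 popcount=4 -> skip
r=76=1001100 popcount=3 -> skip
r=77=1001101 popcount=4 -> skip
r=78=1001110 popcount=4 -> skip
r=79=1001111 popcount=5 -> skip
r=80=1010000 popcount=2 -> skip
r=81=1010001 popcount=3 -> skip
r=82=1010010 popcount=3 -> skip
r=83=1010011 popcount=4 -> skip
r=84=1010100 popcount=3 -> skip
r=85=1010101 popcount=4 -> skip
r=86=1010110 popcount=4 -> skip
Kept rows: none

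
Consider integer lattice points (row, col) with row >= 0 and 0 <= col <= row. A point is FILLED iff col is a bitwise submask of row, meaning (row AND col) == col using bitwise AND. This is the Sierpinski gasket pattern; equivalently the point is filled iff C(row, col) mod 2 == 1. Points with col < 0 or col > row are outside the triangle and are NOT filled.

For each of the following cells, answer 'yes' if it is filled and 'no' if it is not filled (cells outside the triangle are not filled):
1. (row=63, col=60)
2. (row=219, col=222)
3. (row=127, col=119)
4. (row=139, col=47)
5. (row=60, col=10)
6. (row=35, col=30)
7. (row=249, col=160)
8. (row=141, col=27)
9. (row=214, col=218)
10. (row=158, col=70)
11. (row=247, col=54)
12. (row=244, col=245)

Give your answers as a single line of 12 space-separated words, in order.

Answer: yes no yes no no no yes no no no yes no

Derivation:
(63,60): row=0b111111, col=0b111100, row AND col = 0b111100 = 60; 60 == 60 -> filled
(219,222): col outside [0, 219] -> not filled
(127,119): row=0b1111111, col=0b1110111, row AND col = 0b1110111 = 119; 119 == 119 -> filled
(139,47): row=0b10001011, col=0b101111, row AND col = 0b1011 = 11; 11 != 47 -> empty
(60,10): row=0b111100, col=0b1010, row AND col = 0b1000 = 8; 8 != 10 -> empty
(35,30): row=0b100011, col=0b11110, row AND col = 0b10 = 2; 2 != 30 -> empty
(249,160): row=0b11111001, col=0b10100000, row AND col = 0b10100000 = 160; 160 == 160 -> filled
(141,27): row=0b10001101, col=0b11011, row AND col = 0b1001 = 9; 9 != 27 -> empty
(214,218): col outside [0, 214] -> not filled
(158,70): row=0b10011110, col=0b1000110, row AND col = 0b110 = 6; 6 != 70 -> empty
(247,54): row=0b11110111, col=0b110110, row AND col = 0b110110 = 54; 54 == 54 -> filled
(244,245): col outside [0, 244] -> not filled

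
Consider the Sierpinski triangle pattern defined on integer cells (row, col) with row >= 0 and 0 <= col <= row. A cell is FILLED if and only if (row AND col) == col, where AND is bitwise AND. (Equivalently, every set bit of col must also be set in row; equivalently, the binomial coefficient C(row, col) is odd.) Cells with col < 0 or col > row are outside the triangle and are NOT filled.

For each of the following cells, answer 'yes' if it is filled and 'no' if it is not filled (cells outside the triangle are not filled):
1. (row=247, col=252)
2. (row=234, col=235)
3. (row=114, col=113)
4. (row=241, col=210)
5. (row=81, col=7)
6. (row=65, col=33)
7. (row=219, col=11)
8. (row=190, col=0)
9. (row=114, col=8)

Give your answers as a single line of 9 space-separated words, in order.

Answer: no no no no no no yes yes no

Derivation:
(247,252): col outside [0, 247] -> not filled
(234,235): col outside [0, 234] -> not filled
(114,113): row=0b1110010, col=0b1110001, row AND col = 0b1110000 = 112; 112 != 113 -> empty
(241,210): row=0b11110001, col=0b11010010, row AND col = 0b11010000 = 208; 208 != 210 -> empty
(81,7): row=0b1010001, col=0b111, row AND col = 0b1 = 1; 1 != 7 -> empty
(65,33): row=0b1000001, col=0b100001, row AND col = 0b1 = 1; 1 != 33 -> empty
(219,11): row=0b11011011, col=0b1011, row AND col = 0b1011 = 11; 11 == 11 -> filled
(190,0): row=0b10111110, col=0b0, row AND col = 0b0 = 0; 0 == 0 -> filled
(114,8): row=0b1110010, col=0b1000, row AND col = 0b0 = 0; 0 != 8 -> empty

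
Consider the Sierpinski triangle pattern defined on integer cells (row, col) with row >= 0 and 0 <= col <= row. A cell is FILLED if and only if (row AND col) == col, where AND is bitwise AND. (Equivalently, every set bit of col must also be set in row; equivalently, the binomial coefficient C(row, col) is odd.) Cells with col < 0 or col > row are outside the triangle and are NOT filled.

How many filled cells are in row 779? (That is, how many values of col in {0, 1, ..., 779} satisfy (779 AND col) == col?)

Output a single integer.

779 in binary = 1100001011
popcount(779) = number of 1-bits in 1100001011 = 5
A col c satisfies (779 AND c) == c iff every set bit of c is also set in 779; each of the 5 set bits of 779 can independently be on or off in c.
count = 2^5 = 32

Answer: 32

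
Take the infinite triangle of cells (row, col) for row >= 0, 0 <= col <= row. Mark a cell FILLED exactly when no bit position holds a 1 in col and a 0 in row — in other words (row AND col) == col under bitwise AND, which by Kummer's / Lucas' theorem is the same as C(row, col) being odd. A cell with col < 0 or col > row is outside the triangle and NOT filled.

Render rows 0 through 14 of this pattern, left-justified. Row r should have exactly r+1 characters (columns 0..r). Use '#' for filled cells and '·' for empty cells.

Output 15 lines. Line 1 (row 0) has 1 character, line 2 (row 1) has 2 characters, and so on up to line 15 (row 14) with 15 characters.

Answer: #
##
#·#
####
#···#
##··##
#·#·#·#
########
#·······#
##······##
#·#·····#·#
####····####
#···#···#···#
##··##··##··##
#·#·#·#·#·#·#·#

Derivation:
r0=0: #
r1=1: ##
r2=10: #·#
r3=11: ####
r4=100: #···#
r5=101: ##··##
r6=110: #·#·#·#
r7=111: ########
r8=1000: #·······#
r9=1001: ##······##
r10=1010: #·#·····#·#
r11=1011: ####····####
r12=1100: #···#···#···#
r13=1101: ##··##··##··##
r14=1110: #·#·#·#·#·#·#·#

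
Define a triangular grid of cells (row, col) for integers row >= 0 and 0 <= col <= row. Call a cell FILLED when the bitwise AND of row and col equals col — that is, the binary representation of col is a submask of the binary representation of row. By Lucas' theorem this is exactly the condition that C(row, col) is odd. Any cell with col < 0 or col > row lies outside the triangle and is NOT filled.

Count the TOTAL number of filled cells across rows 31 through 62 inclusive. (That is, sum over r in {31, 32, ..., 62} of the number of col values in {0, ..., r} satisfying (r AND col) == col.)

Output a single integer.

Answer: 454

Derivation:
r31=11111 pc5: +32 =32
r32=100000 pc1: +2 =34
r33=100001 pc2: +4 =38
r34=100010 pc2: +4 =42
r35=100011 pc3: +8 =50
r36=100100 pc2: +4 =54
r37=100101 pc3: +8 =62
r38=100110 pc3: +8 =70
r39=100111 pc4: +16 =86
r40=101000 pc2: +4 =90
r41=101001 pc3: +8 =98
r42=101010 pc3: +8 =106
r43=101011 pc4: +16 =122
r44=101100 pc3: +8 =130
r45=101101 pc4: +16 =146
r46=101110 pc4: +16 =162
r47=101111 pc5: +32 =194
r48=110000 pc2: +4 =198
r49=110001 pc3: +8 =206
r50=110010 pc3: +8 =214
r51=110011 pc4: +16 =230
r52=110100 pc3: +8 =238
r53=110101 pc4: +16 =254
r54=110110 pc4: +16 =270
r55=110111 pc5: +32 =302
r56=111000 pc3: +8 =310
r57=111001 pc4: +16 =326
r58=111010 pc4: +16 =342
r59=111011 pc5: +32 =374
r60=111100 pc4: +16 =390
r61=111101 pc5: +32 =422
r62=111110 pc5: +32 =454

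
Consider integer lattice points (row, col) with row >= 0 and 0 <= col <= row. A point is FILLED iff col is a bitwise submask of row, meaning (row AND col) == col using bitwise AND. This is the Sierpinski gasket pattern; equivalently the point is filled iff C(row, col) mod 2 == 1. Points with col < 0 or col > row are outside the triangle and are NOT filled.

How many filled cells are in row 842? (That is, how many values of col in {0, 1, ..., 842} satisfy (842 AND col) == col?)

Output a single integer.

Answer: 32

Derivation:
842 in binary = 1101001010
popcount(842) = number of 1-bits in 1101001010 = 5
A col c satisfies (842 AND c) == c iff every set bit of c is also set in 842; each of the 5 set bits of 842 can independently be on or off in c.
count = 2^5 = 32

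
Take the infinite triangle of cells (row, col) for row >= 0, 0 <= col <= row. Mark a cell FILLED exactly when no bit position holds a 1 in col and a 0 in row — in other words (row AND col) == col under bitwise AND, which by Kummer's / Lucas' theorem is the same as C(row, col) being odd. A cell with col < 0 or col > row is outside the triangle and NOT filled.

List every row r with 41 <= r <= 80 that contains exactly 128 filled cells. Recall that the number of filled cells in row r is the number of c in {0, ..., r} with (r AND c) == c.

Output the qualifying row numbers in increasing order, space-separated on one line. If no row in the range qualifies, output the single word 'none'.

Answer: none

Derivation:
Row r has 2^popcount(r) filled cells, so we need popcount(r) = log2(128) = 7.
Scan r = 41..80 and keep those with exactly 7 one-bits:
r=41=101001 popcount=3 -> skip
r=42=101010 popcount=3 -> skip
r=43=101011 popcount=4 -> skip
r=44=101100 popcount=3 -> skip
r=45=101101 popcount=4 -> skip
r=46=101110 popcount=4 -> skip
r=47=101111 popcount=5 -> skip
r=48=110000 popcount=2 -> skip
r=49=110001 popcount=3 -> skip
r=50=110010 popcount=3 -> skip
r=51=110011 popcount=4 -> skip
r=52=110100 popcount=3 -> skip
r=53=110101 popcount=4 -> skip
r=54=110110 popcount=4 -> skip
r=55=110111 popcount=5 -> skip
r=56=111000 popcount=3 -> skip
r=57=111001 popcount=4 -> skip
r=58=111010 popcount=4 -> skip
r=59=111011 popcount=5 -> skip
r=60=111100 popcount=4 -> skip
r=61=111101 popcount=5 -> skip
r=62=111110 popcount=5 -> skip
r=63=111111 popcount=6 -> skip
r=64=1000000 popcount=1 -> skip
r=65=1000001 popcount=2 -> skip
r=66=1000010 popcount=2 -> skip
r=67=1000011 popcount=3 -> skip
r=68=1000100 popcount=2 -> skip
r=69=1000101 popcount=3 -> skip
r=70=1000110 popcount=3 -> skip
r=71=1000111 popcount=4 -> skip
r=72=1001000 popcount=2 -> skip
r=73=1001001 popcount=3 -> skip
r=74=1001010 popcount=3 -> skip
r=75=1001011 popcount=4 -> skip
r=76=1001100 popcount=3 -> skip
r=77=1001101 popcount=4 -> skip
r=78=1001110 popcount=4 -> skip
r=79=1001111 popcount=5 -> skip
r=80=1010000 popcount=2 -> skip
Kept rows: none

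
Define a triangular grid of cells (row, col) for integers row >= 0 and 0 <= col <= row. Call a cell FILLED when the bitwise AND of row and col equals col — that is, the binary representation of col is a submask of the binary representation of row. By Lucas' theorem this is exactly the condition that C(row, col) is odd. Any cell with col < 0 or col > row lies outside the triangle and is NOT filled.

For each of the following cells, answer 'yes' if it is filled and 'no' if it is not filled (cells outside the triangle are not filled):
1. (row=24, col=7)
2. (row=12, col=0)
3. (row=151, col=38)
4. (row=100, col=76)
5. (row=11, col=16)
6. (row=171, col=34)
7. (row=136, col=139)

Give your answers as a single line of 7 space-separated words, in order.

(24,7): row=0b11000, col=0b111, row AND col = 0b0 = 0; 0 != 7 -> empty
(12,0): row=0b1100, col=0b0, row AND col = 0b0 = 0; 0 == 0 -> filled
(151,38): row=0b10010111, col=0b100110, row AND col = 0b110 = 6; 6 != 38 -> empty
(100,76): row=0b1100100, col=0b1001100, row AND col = 0b1000100 = 68; 68 != 76 -> empty
(11,16): col outside [0, 11] -> not filled
(171,34): row=0b10101011, col=0b100010, row AND col = 0b100010 = 34; 34 == 34 -> filled
(136,139): col outside [0, 136] -> not filled

Answer: no yes no no no yes no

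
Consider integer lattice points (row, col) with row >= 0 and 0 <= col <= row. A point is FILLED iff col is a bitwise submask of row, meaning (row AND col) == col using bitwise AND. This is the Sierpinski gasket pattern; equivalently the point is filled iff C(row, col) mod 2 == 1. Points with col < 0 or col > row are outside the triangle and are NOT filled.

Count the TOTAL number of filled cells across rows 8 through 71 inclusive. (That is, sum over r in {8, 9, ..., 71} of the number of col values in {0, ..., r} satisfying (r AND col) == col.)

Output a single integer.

Answer: 756

Derivation:
r8=1000 pc1: +2 =2
r9=1001 pc2: +4 =6
r10=1010 pc2: +4 =10
r11=1011 pc3: +8 =18
r12=1100 pc2: +4 =22
r13=1101 pc3: +8 =30
r14=1110 pc3: +8 =38
r15=1111 pc4: +16 =54
r16=10000 pc1: +2 =56
r17=10001 pc2: +4 =60
r18=10010 pc2: +4 =64
r19=10011 pc3: +8 =72
r20=10100 pc2: +4 =76
r21=10101 pc3: +8 =84
r22=10110 pc3: +8 =92
r23=10111 pc4: +16 =108
r24=11000 pc2: +4 =112
r25=11001 pc3: +8 =120
r26=11010 pc3: +8 =128
r27=11011 pc4: +16 =144
r28=11100 pc3: +8 =152
r29=11101 pc4: +16 =168
r30=11110 pc4: +16 =184
r31=11111 pc5: +32 =216
r32=100000 pc1: +2 =218
r33=100001 pc2: +4 =222
r34=100010 pc2: +4 =226
r35=100011 pc3: +8 =234
r36=100100 pc2: +4 =238
r37=100101 pc3: +8 =246
r38=100110 pc3: +8 =254
r39=100111 pc4: +16 =270
r40=101000 pc2: +4 =274
r41=101001 pc3: +8 =282
r42=101010 pc3: +8 =290
r43=101011 pc4: +16 =306
r44=101100 pc3: +8 =314
r45=101101 pc4: +16 =330
r46=101110 pc4: +16 =346
r47=101111 pc5: +32 =378
r48=110000 pc2: +4 =382
r49=110001 pc3: +8 =390
r50=110010 pc3: +8 =398
r51=110011 pc4: +16 =414
r52=110100 pc3: +8 =422
r53=110101 pc4: +16 =438
r54=110110 pc4: +16 =454
r55=110111 pc5: +32 =486
r56=111000 pc3: +8 =494
r57=111001 pc4: +16 =510
r58=111010 pc4: +16 =526
r59=111011 pc5: +32 =558
r60=111100 pc4: +16 =574
r61=111101 pc5: +32 =606
r62=111110 pc5: +32 =638
r63=111111 pc6: +64 =702
r64=1000000 pc1: +2 =704
r65=1000001 pc2: +4 =708
r66=1000010 pc2: +4 =712
r67=1000011 pc3: +8 =720
r68=1000100 pc2: +4 =724
r69=1000101 pc3: +8 =732
r70=1000110 pc3: +8 =740
r71=1000111 pc4: +16 =756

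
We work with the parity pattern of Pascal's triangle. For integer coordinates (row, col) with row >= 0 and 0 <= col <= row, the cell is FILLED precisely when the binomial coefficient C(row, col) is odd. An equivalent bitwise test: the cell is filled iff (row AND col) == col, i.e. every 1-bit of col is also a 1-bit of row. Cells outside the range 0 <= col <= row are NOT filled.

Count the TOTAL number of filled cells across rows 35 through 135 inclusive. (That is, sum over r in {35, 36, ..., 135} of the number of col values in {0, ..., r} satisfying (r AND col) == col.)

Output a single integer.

r35=100011 pc3: +8 =8
r36=100100 pc2: +4 =12
r37=100101 pc3: +8 =20
r38=100110 pc3: +8 =28
r39=100111 pc4: +16 =44
r40=101000 pc2: +4 =48
r41=101001 pc3: +8 =56
r42=101010 pc3: +8 =64
r43=101011 pc4: +16 =80
r44=101100 pc3: +8 =88
r45=101101 pc4: +16 =104
r46=101110 pc4: +16 =120
r47=101111 pc5: +32 =152
r48=110000 pc2: +4 =156
r49=110001 pc3: +8 =164
r50=110010 pc3: +8 =172
r51=110011 pc4: +16 =188
r52=110100 pc3: +8 =196
r53=110101 pc4: +16 =212
r54=110110 pc4: +16 =228
r55=110111 pc5: +32 =260
r56=111000 pc3: +8 =268
r57=111001 pc4: +16 =284
r58=111010 pc4: +16 =300
r59=111011 pc5: +32 =332
r60=111100 pc4: +16 =348
r61=111101 pc5: +32 =380
r62=111110 pc5: +32 =412
r63=111111 pc6: +64 =476
r64=1000000 pc1: +2 =478
r65=1000001 pc2: +4 =482
r66=1000010 pc2: +4 =486
r67=1000011 pc3: +8 =494
r68=1000100 pc2: +4 =498
r69=1000101 pc3: +8 =506
r70=1000110 pc3: +8 =514
r71=1000111 pc4: +16 =530
r72=1001000 pc2: +4 =534
r73=1001001 pc3: +8 =542
r74=1001010 pc3: +8 =550
r75=1001011 pc4: +16 =566
r76=1001100 pc3: +8 =574
r77=1001101 pc4: +16 =590
r78=1001110 pc4: +16 =606
r79=1001111 pc5: +32 =638
r80=1010000 pc2: +4 =642
r81=1010001 pc3: +8 =650
r82=1010010 pc3: +8 =658
r83=1010011 pc4: +16 =674
r84=1010100 pc3: +8 =682
r85=1010101 pc4: +16 =698
r86=1010110 pc4: +16 =714
r87=1010111 pc5: +32 =746
r88=1011000 pc3: +8 =754
r89=1011001 pc4: +16 =770
r90=1011010 pc4: +16 =786
r91=1011011 pc5: +32 =818
r92=1011100 pc4: +16 =834
r93=1011101 pc5: +32 =866
r94=1011110 pc5: +32 =898
r95=1011111 pc6: +64 =962
r96=1100000 pc2: +4 =966
r97=1100001 pc3: +8 =974
r98=1100010 pc3: +8 =982
r99=1100011 pc4: +16 =998
r100=1100100 pc3: +8 =1006
r101=1100101 pc4: +16 =1022
r102=1100110 pc4: +16 =1038
r103=1100111 pc5: +32 =1070
r104=1101000 pc3: +8 =1078
r105=1101001 pc4: +16 =1094
r106=1101010 pc4: +16 =1110
r107=1101011 pc5: +32 =1142
r108=1101100 pc4: +16 =1158
r109=1101101 pc5: +32 =1190
r110=1101110 pc5: +32 =1222
r111=1101111 pc6: +64 =1286
r112=1110000 pc3: +8 =1294
r113=1110001 pc4: +16 =1310
r114=1110010 pc4: +16 =1326
r115=1110011 pc5: +32 =1358
r116=1110100 pc4: +16 =1374
r117=1110101 pc5: +32 =1406
r118=1110110 pc5: +32 =1438
r119=1110111 pc6: +64 =1502
r120=1111000 pc4: +16 =1518
r121=1111001 pc5: +32 =1550
r122=1111010 pc5: +32 =1582
r123=1111011 pc6: +64 =1646
r124=1111100 pc5: +32 =1678
r125=1111101 pc6: +64 =1742
r126=1111110 pc6: +64 =1806
r127=1111111 pc7: +128 =1934
r128=10000000 pc1: +2 =1936
r129=10000001 pc2: +4 =1940
r130=10000010 pc2: +4 =1944
r131=10000011 pc3: +8 =1952
r132=10000100 pc2: +4 =1956
r133=10000101 pc3: +8 =1964
r134=10000110 pc3: +8 =1972
r135=10000111 pc4: +16 =1988

Answer: 1988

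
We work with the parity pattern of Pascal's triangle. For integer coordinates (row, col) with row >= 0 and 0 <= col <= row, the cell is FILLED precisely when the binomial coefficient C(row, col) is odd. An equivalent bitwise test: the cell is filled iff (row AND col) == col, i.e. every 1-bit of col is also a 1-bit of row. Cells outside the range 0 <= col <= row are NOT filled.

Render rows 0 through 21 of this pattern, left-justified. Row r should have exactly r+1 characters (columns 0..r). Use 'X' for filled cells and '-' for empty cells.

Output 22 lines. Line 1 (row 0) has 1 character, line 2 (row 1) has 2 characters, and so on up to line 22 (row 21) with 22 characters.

r0=0: X
r1=1: XX
r2=10: X-X
r3=11: XXXX
r4=100: X---X
r5=101: XX--XX
r6=110: X-X-X-X
r7=111: XXXXXXXX
r8=1000: X-------X
r9=1001: XX------XX
r10=1010: X-X-----X-X
r11=1011: XXXX----XXXX
r12=1100: X---X---X---X
r13=1101: XX--XX--XX--XX
r14=1110: X-X-X-X-X-X-X-X
r15=1111: XXXXXXXXXXXXXXXX
r16=10000: X---------------X
r17=10001: XX--------------XX
r18=10010: X-X-------------X-X
r19=10011: XXXX------------XXXX
r20=10100: X---X-----------X---X
r21=10101: XX--XX----------XX--XX

Answer: X
XX
X-X
XXXX
X---X
XX--XX
X-X-X-X
XXXXXXXX
X-------X
XX------XX
X-X-----X-X
XXXX----XXXX
X---X---X---X
XX--XX--XX--XX
X-X-X-X-X-X-X-X
XXXXXXXXXXXXXXXX
X---------------X
XX--------------XX
X-X-------------X-X
XXXX------------XXXX
X---X-----------X---X
XX--XX----------XX--XX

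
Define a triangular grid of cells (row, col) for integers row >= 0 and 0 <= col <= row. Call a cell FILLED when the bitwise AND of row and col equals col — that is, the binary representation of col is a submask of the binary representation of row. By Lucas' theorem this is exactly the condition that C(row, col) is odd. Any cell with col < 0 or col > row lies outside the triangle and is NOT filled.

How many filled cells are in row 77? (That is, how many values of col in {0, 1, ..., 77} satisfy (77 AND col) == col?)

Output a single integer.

Answer: 16

Derivation:
77 in binary = 1001101
popcount(77) = number of 1-bits in 1001101 = 4
A col c satisfies (77 AND c) == c iff every set bit of c is also set in 77; each of the 4 set bits of 77 can independently be on or off in c.
count = 2^4 = 16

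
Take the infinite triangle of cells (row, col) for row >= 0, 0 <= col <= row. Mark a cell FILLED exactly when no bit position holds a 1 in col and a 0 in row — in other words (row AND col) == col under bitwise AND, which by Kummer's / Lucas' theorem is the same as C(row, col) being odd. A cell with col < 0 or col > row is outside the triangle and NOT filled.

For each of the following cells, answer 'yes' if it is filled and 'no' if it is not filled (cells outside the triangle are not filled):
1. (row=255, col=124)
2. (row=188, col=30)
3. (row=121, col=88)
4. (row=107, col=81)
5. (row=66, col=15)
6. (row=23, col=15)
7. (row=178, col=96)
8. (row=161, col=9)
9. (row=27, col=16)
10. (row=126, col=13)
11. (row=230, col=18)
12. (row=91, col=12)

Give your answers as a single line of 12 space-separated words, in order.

Answer: yes no yes no no no no no yes no no no

Derivation:
(255,124): row=0b11111111, col=0b1111100, row AND col = 0b1111100 = 124; 124 == 124 -> filled
(188,30): row=0b10111100, col=0b11110, row AND col = 0b11100 = 28; 28 != 30 -> empty
(121,88): row=0b1111001, col=0b1011000, row AND col = 0b1011000 = 88; 88 == 88 -> filled
(107,81): row=0b1101011, col=0b1010001, row AND col = 0b1000001 = 65; 65 != 81 -> empty
(66,15): row=0b1000010, col=0b1111, row AND col = 0b10 = 2; 2 != 15 -> empty
(23,15): row=0b10111, col=0b1111, row AND col = 0b111 = 7; 7 != 15 -> empty
(178,96): row=0b10110010, col=0b1100000, row AND col = 0b100000 = 32; 32 != 96 -> empty
(161,9): row=0b10100001, col=0b1001, row AND col = 0b1 = 1; 1 != 9 -> empty
(27,16): row=0b11011, col=0b10000, row AND col = 0b10000 = 16; 16 == 16 -> filled
(126,13): row=0b1111110, col=0b1101, row AND col = 0b1100 = 12; 12 != 13 -> empty
(230,18): row=0b11100110, col=0b10010, row AND col = 0b10 = 2; 2 != 18 -> empty
(91,12): row=0b1011011, col=0b1100, row AND col = 0b1000 = 8; 8 != 12 -> empty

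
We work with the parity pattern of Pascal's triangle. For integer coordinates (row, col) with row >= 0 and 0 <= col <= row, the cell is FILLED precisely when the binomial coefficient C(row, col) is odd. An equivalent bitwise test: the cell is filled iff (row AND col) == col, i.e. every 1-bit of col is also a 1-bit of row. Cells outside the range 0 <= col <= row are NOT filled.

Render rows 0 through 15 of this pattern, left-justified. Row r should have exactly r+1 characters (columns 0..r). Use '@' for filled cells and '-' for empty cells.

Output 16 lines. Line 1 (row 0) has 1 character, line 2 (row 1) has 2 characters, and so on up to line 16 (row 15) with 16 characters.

r0=0: @
r1=1: @@
r2=10: @-@
r3=11: @@@@
r4=100: @---@
r5=101: @@--@@
r6=110: @-@-@-@
r7=111: @@@@@@@@
r8=1000: @-------@
r9=1001: @@------@@
r10=1010: @-@-----@-@
r11=1011: @@@@----@@@@
r12=1100: @---@---@---@
r13=1101: @@--@@--@@--@@
r14=1110: @-@-@-@-@-@-@-@
r15=1111: @@@@@@@@@@@@@@@@

Answer: @
@@
@-@
@@@@
@---@
@@--@@
@-@-@-@
@@@@@@@@
@-------@
@@------@@
@-@-----@-@
@@@@----@@@@
@---@---@---@
@@--@@--@@--@@
@-@-@-@-@-@-@-@
@@@@@@@@@@@@@@@@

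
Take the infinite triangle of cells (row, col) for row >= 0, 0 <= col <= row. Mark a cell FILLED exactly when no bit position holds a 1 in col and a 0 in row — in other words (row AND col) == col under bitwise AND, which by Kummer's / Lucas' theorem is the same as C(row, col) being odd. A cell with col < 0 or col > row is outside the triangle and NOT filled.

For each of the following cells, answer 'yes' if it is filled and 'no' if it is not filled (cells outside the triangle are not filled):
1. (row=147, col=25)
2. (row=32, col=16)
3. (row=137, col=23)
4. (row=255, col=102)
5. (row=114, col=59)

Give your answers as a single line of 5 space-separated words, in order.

Answer: no no no yes no

Derivation:
(147,25): row=0b10010011, col=0b11001, row AND col = 0b10001 = 17; 17 != 25 -> empty
(32,16): row=0b100000, col=0b10000, row AND col = 0b0 = 0; 0 != 16 -> empty
(137,23): row=0b10001001, col=0b10111, row AND col = 0b1 = 1; 1 != 23 -> empty
(255,102): row=0b11111111, col=0b1100110, row AND col = 0b1100110 = 102; 102 == 102 -> filled
(114,59): row=0b1110010, col=0b111011, row AND col = 0b110010 = 50; 50 != 59 -> empty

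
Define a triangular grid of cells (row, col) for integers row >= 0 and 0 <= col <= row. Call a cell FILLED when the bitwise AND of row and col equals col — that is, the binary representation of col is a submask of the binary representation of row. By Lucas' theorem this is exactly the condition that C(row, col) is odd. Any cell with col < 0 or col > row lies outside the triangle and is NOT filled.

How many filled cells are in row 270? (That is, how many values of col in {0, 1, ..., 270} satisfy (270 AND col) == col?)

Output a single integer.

Answer: 16

Derivation:
270 in binary = 100001110
popcount(270) = number of 1-bits in 100001110 = 4
A col c satisfies (270 AND c) == c iff every set bit of c is also set in 270; each of the 4 set bits of 270 can independently be on or off in c.
count = 2^4 = 16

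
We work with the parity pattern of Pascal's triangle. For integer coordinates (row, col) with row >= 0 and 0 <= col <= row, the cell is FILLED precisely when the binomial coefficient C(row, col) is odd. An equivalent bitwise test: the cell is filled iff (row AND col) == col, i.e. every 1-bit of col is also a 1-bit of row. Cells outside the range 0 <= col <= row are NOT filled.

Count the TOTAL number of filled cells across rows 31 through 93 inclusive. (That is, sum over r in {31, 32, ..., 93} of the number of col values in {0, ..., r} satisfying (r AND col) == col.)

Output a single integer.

r31=11111 pc5: +32 =32
r32=100000 pc1: +2 =34
r33=100001 pc2: +4 =38
r34=100010 pc2: +4 =42
r35=100011 pc3: +8 =50
r36=100100 pc2: +4 =54
r37=100101 pc3: +8 =62
r38=100110 pc3: +8 =70
r39=100111 pc4: +16 =86
r40=101000 pc2: +4 =90
r41=101001 pc3: +8 =98
r42=101010 pc3: +8 =106
r43=101011 pc4: +16 =122
r44=101100 pc3: +8 =130
r45=101101 pc4: +16 =146
r46=101110 pc4: +16 =162
r47=101111 pc5: +32 =194
r48=110000 pc2: +4 =198
r49=110001 pc3: +8 =206
r50=110010 pc3: +8 =214
r51=110011 pc4: +16 =230
r52=110100 pc3: +8 =238
r53=110101 pc4: +16 =254
r54=110110 pc4: +16 =270
r55=110111 pc5: +32 =302
r56=111000 pc3: +8 =310
r57=111001 pc4: +16 =326
r58=111010 pc4: +16 =342
r59=111011 pc5: +32 =374
r60=111100 pc4: +16 =390
r61=111101 pc5: +32 =422
r62=111110 pc5: +32 =454
r63=111111 pc6: +64 =518
r64=1000000 pc1: +2 =520
r65=1000001 pc2: +4 =524
r66=1000010 pc2: +4 =528
r67=1000011 pc3: +8 =536
r68=1000100 pc2: +4 =540
r69=1000101 pc3: +8 =548
r70=1000110 pc3: +8 =556
r71=1000111 pc4: +16 =572
r72=1001000 pc2: +4 =576
r73=1001001 pc3: +8 =584
r74=1001010 pc3: +8 =592
r75=1001011 pc4: +16 =608
r76=1001100 pc3: +8 =616
r77=1001101 pc4: +16 =632
r78=1001110 pc4: +16 =648
r79=1001111 pc5: +32 =680
r80=1010000 pc2: +4 =684
r81=1010001 pc3: +8 =692
r82=1010010 pc3: +8 =700
r83=1010011 pc4: +16 =716
r84=1010100 pc3: +8 =724
r85=1010101 pc4: +16 =740
r86=1010110 pc4: +16 =756
r87=1010111 pc5: +32 =788
r88=1011000 pc3: +8 =796
r89=1011001 pc4: +16 =812
r90=1011010 pc4: +16 =828
r91=1011011 pc5: +32 =860
r92=1011100 pc4: +16 =876
r93=1011101 pc5: +32 =908

Answer: 908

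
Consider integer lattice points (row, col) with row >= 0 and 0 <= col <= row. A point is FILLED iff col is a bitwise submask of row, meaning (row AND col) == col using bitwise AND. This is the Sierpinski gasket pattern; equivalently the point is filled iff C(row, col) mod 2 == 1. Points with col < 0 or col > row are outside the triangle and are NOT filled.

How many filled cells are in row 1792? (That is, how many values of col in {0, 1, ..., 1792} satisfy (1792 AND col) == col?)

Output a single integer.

1792 in binary = 11100000000
popcount(1792) = number of 1-bits in 11100000000 = 3
A col c satisfies (1792 AND c) == c iff every set bit of c is also set in 1792; each of the 3 set bits of 1792 can independently be on or off in c.
count = 2^3 = 8

Answer: 8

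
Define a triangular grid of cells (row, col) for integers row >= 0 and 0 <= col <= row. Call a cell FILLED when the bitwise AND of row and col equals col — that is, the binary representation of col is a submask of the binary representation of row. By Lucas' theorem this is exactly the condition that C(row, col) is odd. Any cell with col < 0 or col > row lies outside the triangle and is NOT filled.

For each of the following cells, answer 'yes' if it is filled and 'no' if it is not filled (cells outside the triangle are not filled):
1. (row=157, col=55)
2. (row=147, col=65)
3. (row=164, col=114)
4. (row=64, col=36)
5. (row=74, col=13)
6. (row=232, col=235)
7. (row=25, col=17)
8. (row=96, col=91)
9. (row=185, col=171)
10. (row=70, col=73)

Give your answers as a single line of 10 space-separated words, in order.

Answer: no no no no no no yes no no no

Derivation:
(157,55): row=0b10011101, col=0b110111, row AND col = 0b10101 = 21; 21 != 55 -> empty
(147,65): row=0b10010011, col=0b1000001, row AND col = 0b1 = 1; 1 != 65 -> empty
(164,114): row=0b10100100, col=0b1110010, row AND col = 0b100000 = 32; 32 != 114 -> empty
(64,36): row=0b1000000, col=0b100100, row AND col = 0b0 = 0; 0 != 36 -> empty
(74,13): row=0b1001010, col=0b1101, row AND col = 0b1000 = 8; 8 != 13 -> empty
(232,235): col outside [0, 232] -> not filled
(25,17): row=0b11001, col=0b10001, row AND col = 0b10001 = 17; 17 == 17 -> filled
(96,91): row=0b1100000, col=0b1011011, row AND col = 0b1000000 = 64; 64 != 91 -> empty
(185,171): row=0b10111001, col=0b10101011, row AND col = 0b10101001 = 169; 169 != 171 -> empty
(70,73): col outside [0, 70] -> not filled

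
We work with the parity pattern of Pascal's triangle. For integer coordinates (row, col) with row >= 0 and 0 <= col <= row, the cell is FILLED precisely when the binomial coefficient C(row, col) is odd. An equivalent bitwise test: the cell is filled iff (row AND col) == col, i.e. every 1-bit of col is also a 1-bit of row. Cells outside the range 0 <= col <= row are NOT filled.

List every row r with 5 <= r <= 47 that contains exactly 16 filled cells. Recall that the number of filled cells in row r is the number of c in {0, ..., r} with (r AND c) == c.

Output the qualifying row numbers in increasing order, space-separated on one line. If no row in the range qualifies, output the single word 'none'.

Row r has 2^popcount(r) filled cells, so we need popcount(r) = log2(16) = 4.
Scan r = 5..47 and keep those with exactly 4 one-bits:
r=5=101 popcount=2 -> skip
r=6=110 popcount=2 -> skip
r=7=111 popcount=3 -> skip
r=8=1000 popcount=1 -> skip
r=9=1001 popcount=2 -> skip
r=10=1010 popcount=2 -> skip
r=11=1011 popcount=3 -> skip
r=12=1100 popcount=2 -> skip
r=13=1101 popcount=3 -> skip
r=14=1110 popcount=3 -> skip
r=15=1111 popcount=4 -> KEEP
r=16=10000 popcount=1 -> skip
r=17=10001 popcount=2 -> skip
r=18=10010 popcount=2 -> skip
r=19=10011 popcount=3 -> skip
r=20=10100 popcount=2 -> skip
r=21=10101 popcount=3 -> skip
r=22=10110 popcount=3 -> skip
r=23=10111 popcount=4 -> KEEP
r=24=11000 popcount=2 -> skip
r=25=11001 popcount=3 -> skip
r=26=11010 popcount=3 -> skip
r=27=11011 popcount=4 -> KEEP
r=28=11100 popcount=3 -> skip
r=29=11101 popcount=4 -> KEEP
r=30=11110 popcount=4 -> KEEP
r=31=11111 popcount=5 -> skip
r=32=100000 popcount=1 -> skip
r=33=100001 popcount=2 -> skip
r=34=100010 popcount=2 -> skip
r=35=100011 popcount=3 -> skip
r=36=100100 popcount=2 -> skip
r=37=100101 popcount=3 -> skip
r=38=100110 popcount=3 -> skip
r=39=100111 popcount=4 -> KEEP
r=40=101000 popcount=2 -> skip
r=41=101001 popcount=3 -> skip
r=42=101010 popcount=3 -> skip
r=43=101011 popcount=4 -> KEEP
r=44=101100 popcount=3 -> skip
r=45=101101 popcount=4 -> KEEP
r=46=101110 popcount=4 -> KEEP
r=47=101111 popcount=5 -> skip
Kept rows: 15 23 27 29 30 39 43 45 46

Answer: 15 23 27 29 30 39 43 45 46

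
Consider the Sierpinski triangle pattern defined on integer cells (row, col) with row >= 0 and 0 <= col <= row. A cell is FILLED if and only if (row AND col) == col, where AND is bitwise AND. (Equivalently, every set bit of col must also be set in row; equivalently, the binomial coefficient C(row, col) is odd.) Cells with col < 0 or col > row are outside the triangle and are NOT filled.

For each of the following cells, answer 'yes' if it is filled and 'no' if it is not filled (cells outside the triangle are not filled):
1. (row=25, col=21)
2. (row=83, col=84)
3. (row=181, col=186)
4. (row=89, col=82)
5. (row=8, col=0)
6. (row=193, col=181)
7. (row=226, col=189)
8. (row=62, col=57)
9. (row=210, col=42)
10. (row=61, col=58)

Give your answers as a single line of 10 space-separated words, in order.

(25,21): row=0b11001, col=0b10101, row AND col = 0b10001 = 17; 17 != 21 -> empty
(83,84): col outside [0, 83] -> not filled
(181,186): col outside [0, 181] -> not filled
(89,82): row=0b1011001, col=0b1010010, row AND col = 0b1010000 = 80; 80 != 82 -> empty
(8,0): row=0b1000, col=0b0, row AND col = 0b0 = 0; 0 == 0 -> filled
(193,181): row=0b11000001, col=0b10110101, row AND col = 0b10000001 = 129; 129 != 181 -> empty
(226,189): row=0b11100010, col=0b10111101, row AND col = 0b10100000 = 160; 160 != 189 -> empty
(62,57): row=0b111110, col=0b111001, row AND col = 0b111000 = 56; 56 != 57 -> empty
(210,42): row=0b11010010, col=0b101010, row AND col = 0b10 = 2; 2 != 42 -> empty
(61,58): row=0b111101, col=0b111010, row AND col = 0b111000 = 56; 56 != 58 -> empty

Answer: no no no no yes no no no no no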